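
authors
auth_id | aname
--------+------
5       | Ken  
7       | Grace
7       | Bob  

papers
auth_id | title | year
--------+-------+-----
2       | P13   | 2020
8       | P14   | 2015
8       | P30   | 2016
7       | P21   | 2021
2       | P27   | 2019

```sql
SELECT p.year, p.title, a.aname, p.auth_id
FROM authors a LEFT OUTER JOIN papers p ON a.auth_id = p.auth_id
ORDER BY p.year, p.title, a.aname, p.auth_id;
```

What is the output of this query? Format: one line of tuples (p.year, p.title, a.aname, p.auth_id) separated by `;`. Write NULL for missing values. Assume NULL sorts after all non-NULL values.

(2021, P21, Bob, 7); (2021, P21, Grace, 7); (NULL, NULL, Ken, NULL)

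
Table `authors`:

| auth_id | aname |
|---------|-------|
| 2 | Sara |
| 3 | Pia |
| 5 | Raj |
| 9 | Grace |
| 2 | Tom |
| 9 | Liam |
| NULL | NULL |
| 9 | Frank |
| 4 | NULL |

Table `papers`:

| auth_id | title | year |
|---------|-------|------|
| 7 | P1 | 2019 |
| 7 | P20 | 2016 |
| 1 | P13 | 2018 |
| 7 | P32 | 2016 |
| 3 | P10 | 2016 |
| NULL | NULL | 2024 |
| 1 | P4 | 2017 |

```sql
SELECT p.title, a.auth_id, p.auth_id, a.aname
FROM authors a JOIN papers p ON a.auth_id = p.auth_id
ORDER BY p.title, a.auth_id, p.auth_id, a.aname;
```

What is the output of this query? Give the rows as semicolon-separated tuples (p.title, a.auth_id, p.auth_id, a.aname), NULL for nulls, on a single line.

INNER JOIN keeps only pairs where the ON condition holds.
Matching on a.auth_id = p.auth_id. A NULL in a compared column never satisfies the condition.
- a[0] auth_id=2 → no match; dropped.
- a[1] auth_id=3 → 1 match(es) in p → 1 row(s).
- a[2] auth_id=5 → no match; dropped.
- a[3] auth_id=9 → no match; dropped.
- a[4] auth_id=2 → no match; dropped.
- a[5] auth_id=9 → no match; dropped.
- a[6] auth_id=NULL → no match; dropped.
- a[7] auth_id=9 → no match; dropped.
- a[8] auth_id=4 → no match; dropped.
After projecting and ordering:
p.title | a.auth_id | p.auth_id | a.aname
P10 | 3 | 3 | Pia

(P10, 3, 3, Pia)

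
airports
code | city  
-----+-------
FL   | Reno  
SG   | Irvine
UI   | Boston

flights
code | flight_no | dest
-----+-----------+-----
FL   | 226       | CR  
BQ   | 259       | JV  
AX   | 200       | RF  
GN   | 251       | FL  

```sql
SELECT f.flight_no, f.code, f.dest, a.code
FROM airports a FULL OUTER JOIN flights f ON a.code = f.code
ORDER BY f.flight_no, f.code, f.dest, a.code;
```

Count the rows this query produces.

6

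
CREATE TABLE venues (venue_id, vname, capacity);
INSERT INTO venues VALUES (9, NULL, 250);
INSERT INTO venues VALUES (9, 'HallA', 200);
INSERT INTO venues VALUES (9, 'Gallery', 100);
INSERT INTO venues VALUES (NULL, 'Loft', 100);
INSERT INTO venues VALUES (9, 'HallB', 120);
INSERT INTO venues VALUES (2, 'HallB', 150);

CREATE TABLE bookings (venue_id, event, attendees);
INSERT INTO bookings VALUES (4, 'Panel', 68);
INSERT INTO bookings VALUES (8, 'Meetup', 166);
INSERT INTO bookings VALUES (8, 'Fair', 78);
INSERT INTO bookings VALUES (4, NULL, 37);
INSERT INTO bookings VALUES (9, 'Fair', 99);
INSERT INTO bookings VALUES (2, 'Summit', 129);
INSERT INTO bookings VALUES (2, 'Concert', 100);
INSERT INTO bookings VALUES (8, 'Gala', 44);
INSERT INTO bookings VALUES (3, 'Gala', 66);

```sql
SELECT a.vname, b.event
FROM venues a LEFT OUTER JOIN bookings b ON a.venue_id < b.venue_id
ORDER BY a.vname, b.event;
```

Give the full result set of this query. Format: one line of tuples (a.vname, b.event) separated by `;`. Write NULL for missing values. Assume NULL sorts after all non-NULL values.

(Gallery, NULL); (HallA, NULL); (HallB, Fair); (HallB, Fair); (HallB, Gala); (HallB, Gala); (HallB, Meetup); (HallB, Panel); (HallB, NULL); (HallB, NULL); (Loft, NULL); (NULL, NULL)

LEFT JOIN keeps every row from `venues`; unmatched rows get NULL for `bookings`'s columns.
Matching on a.venue_id < b.venue_id. A NULL in a compared column never satisfies the condition.
Matched pairs: 7; unmatched a rows kept: 5.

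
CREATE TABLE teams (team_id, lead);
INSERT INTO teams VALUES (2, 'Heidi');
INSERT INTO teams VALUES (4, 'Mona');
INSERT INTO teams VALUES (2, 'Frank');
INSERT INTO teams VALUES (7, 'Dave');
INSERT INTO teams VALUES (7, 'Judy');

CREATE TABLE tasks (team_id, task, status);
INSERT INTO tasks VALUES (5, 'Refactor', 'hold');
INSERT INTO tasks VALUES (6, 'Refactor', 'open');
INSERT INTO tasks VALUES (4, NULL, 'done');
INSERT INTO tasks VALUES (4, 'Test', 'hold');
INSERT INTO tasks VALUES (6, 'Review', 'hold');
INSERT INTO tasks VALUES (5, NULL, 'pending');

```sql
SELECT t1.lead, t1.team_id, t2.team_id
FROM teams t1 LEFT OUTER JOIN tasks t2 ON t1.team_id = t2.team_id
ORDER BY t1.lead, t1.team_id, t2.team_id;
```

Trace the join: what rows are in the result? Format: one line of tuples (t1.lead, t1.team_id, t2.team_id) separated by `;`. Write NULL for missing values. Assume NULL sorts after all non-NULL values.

(Dave, 7, NULL); (Frank, 2, NULL); (Heidi, 2, NULL); (Judy, 7, NULL); (Mona, 4, 4); (Mona, 4, 4)

LEFT JOIN keeps every row from `teams`; unmatched rows get NULL for `tasks`'s columns.
Matching on t1.team_id = t2.team_id.
- t1 row (team_id=2): no match → kept, t2 columns NULL.
- t1 row (team_id=4): matches 2 t2 row(s) → 2 output row(s).
- t1 row (team_id=2): no match → kept, t2 columns NULL.
- t1 row (team_id=7): no match → kept, t2 columns NULL.
- t1 row (team_id=7): no match → kept, t2 columns NULL.
After projecting and ordering:
t1.lead | t1.team_id | t2.team_id
Dave | 7 | NULL
Frank | 2 | NULL
Heidi | 2 | NULL
Judy | 7 | NULL
Mona | 4 | 4
Mona | 4 | 4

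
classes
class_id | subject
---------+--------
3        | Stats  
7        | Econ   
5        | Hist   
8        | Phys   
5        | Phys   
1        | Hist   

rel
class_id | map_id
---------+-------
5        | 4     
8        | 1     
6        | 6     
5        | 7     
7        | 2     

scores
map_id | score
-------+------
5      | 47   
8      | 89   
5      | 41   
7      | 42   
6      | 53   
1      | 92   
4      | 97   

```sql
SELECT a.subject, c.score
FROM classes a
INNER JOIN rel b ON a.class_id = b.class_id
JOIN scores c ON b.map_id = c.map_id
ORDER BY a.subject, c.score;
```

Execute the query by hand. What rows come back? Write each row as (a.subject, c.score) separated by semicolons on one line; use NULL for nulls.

(Hist, 42); (Hist, 97); (Phys, 42); (Phys, 92); (Phys, 97)

Joins associate left-to-right: classes INNER JOIN rel on class_id gives 6 intermediate row(s).
Then INNER JOIN `scores c` on map_id: keep only rows whose b.map_id appears in c.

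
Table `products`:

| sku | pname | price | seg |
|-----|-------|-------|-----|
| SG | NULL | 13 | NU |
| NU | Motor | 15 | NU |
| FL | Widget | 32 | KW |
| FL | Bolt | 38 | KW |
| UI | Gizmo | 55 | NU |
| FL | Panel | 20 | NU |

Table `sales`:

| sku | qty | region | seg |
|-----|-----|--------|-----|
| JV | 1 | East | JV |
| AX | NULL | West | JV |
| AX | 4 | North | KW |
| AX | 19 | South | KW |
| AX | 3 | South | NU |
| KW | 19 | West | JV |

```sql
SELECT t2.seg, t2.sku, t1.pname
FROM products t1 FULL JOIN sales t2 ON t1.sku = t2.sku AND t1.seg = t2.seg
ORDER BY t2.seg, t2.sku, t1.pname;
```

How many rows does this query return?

12

FULL OUTER JOIN keeps every row from both sides; unmatched rows get NULL for the other side's columns.
Matching on t1.sku = t2.sku AND t1.seg = t2.seg.
- t1 (sku=SG, seg=NU) has no partner → padded with NULL.
- t1 (sku=NU, seg=NU) has no partner → padded with NULL.
- t1 (sku=FL, seg=KW) has no partner → padded with NULL.
- t1 (sku=FL, seg=KW) has no partner → padded with NULL.
- t1 (sku=UI, seg=NU) has no partner → padded with NULL.
- t1 (sku=FL, seg=NU) has no partner → padded with NULL.
- 6 row(s) from t2 found no t1 partner → padded with NULL.
Total: 0 matched + 12 padded = 12 rows.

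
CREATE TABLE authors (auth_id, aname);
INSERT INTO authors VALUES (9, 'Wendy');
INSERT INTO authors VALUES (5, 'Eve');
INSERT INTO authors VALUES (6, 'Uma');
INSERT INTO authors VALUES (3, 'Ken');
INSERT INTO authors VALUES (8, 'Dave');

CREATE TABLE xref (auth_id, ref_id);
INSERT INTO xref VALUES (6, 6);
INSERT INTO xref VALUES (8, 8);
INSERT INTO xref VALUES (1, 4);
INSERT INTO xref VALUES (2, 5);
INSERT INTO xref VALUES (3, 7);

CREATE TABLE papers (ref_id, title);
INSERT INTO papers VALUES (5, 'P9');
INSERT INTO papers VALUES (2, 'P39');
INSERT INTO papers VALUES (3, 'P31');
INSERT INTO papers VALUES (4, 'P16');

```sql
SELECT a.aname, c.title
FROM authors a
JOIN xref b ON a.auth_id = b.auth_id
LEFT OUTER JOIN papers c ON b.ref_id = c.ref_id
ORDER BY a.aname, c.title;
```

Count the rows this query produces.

Step 1 — a INNER JOIN b on auth_id → 3 row(s).
Then LEFT JOIN `papers c` on ref_id: each of those 3 rows is kept; rows whose b.ref_id has no match in c get NULL for c's columns.
Result: 3 row(s).

3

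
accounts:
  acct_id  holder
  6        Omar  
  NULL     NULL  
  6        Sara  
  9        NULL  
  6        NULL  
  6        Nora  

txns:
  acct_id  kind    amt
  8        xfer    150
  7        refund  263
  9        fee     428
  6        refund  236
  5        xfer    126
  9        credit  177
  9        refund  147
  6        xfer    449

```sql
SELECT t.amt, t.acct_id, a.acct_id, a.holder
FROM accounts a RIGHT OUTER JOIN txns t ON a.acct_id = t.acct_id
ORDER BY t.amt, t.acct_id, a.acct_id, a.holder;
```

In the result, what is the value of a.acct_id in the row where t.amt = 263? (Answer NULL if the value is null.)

NULL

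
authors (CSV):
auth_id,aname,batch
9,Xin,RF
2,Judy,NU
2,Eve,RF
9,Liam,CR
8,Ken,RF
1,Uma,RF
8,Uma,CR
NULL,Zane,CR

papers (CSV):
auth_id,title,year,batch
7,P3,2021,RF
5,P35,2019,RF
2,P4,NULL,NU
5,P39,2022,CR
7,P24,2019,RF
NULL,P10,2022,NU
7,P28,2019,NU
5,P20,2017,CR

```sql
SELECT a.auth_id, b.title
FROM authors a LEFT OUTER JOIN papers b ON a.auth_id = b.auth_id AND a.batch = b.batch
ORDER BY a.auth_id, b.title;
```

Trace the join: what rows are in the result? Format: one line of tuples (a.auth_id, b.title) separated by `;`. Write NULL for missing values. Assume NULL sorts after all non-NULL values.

(1, NULL); (2, P4); (2, NULL); (8, NULL); (8, NULL); (9, NULL); (9, NULL); (NULL, NULL)

LEFT JOIN keeps every row from `authors`; unmatched rows get NULL for `papers`'s columns.
Matching on a.auth_id = b.auth_id AND a.batch = b.batch. A NULL in a compared column never satisfies the condition.
- a (auth_id=9, batch=RF) has no partner → padded with NULL.
- a (auth_id=2, batch=NU) pairs with 1 row(s) of b.
- a (auth_id=2, batch=RF) has no partner → padded with NULL.
- a (auth_id=9, batch=CR) has no partner → padded with NULL.
- a (auth_id=8, batch=RF) has no partner → padded with NULL.
- a (auth_id=1, batch=RF) has no partner → padded with NULL.
- a (auth_id=8, batch=CR) has no partner → padded with NULL.
- a (auth_id=NULL, batch=CR) has no partner → padded with NULL.
After projecting and ordering:
a.auth_id | b.title
1 | NULL
2 | P4
2 | NULL
8 | NULL
8 | NULL
9 | NULL
9 | NULL
NULL | NULL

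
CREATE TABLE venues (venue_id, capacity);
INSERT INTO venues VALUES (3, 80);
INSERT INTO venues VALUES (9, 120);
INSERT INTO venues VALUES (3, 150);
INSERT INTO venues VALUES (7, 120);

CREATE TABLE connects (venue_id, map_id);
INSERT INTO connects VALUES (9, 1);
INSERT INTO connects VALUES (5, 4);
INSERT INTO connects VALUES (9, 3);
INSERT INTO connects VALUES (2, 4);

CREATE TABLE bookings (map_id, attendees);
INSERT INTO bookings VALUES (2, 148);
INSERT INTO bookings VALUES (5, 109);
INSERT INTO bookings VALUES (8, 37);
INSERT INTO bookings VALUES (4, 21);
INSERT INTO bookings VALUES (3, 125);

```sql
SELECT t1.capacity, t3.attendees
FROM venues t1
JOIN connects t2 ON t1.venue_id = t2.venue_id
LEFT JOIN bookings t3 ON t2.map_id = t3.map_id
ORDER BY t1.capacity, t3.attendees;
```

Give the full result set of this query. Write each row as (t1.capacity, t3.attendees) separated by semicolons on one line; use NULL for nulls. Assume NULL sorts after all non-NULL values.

(120, 125); (120, NULL)

Evaluate left to right. First `venues t1 INNER JOIN connects t2` on venue_id: 2 row(s).
Then LEFT JOIN `bookings t3` on map_id: each of those 2 rows is kept; rows whose t2.map_id has no match in t3 get NULL for t3's columns.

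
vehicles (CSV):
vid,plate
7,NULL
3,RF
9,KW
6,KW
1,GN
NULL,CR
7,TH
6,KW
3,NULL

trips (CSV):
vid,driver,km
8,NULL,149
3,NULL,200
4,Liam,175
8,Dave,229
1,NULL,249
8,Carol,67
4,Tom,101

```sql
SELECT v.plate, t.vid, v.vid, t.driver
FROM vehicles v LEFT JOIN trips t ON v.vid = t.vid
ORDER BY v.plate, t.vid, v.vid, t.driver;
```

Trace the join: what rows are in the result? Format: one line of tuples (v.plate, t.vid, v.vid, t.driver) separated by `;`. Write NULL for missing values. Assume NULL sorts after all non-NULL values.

LEFT JOIN keeps every row from `vehicles`; unmatched rows get NULL for `trips`'s columns.
Matching on v.vid = t.vid. A NULL in a compared column never satisfies the condition.
Matched pairs: 3; unmatched v rows kept: 6.

(CR, NULL, NULL, NULL); (GN, 1, 1, NULL); (KW, NULL, 6, NULL); (KW, NULL, 6, NULL); (KW, NULL, 9, NULL); (RF, 3, 3, NULL); (TH, NULL, 7, NULL); (NULL, 3, 3, NULL); (NULL, NULL, 7, NULL)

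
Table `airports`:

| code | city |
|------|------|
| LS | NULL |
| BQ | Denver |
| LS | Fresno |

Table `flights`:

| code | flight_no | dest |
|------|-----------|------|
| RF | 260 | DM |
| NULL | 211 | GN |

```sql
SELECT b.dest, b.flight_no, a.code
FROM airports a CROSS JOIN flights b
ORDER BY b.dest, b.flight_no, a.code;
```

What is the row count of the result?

CROSS JOIN pairs every row of `airports` with every row of `flights`: 3 × 2 = 6 rows.

6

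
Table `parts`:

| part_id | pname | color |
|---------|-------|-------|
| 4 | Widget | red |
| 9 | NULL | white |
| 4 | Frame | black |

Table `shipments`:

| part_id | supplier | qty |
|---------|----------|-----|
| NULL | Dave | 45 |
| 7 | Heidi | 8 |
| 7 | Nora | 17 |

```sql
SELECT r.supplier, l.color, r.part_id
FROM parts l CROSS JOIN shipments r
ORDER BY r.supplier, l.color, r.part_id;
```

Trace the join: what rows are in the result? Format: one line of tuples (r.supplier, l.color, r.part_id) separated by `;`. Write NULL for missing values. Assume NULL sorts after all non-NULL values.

CROSS JOIN pairs every row of `parts` with every row of `shipments`: 3 × 3 = 9 rows.
After projecting and ordering:
r.supplier | l.color | r.part_id
Dave | black | NULL
Dave | red | NULL
Dave | white | NULL
Heidi | black | 7
Heidi | red | 7
Heidi | white | 7
Nora | black | 7
Nora | red | 7
Nora | white | 7

(Dave, black, NULL); (Dave, red, NULL); (Dave, white, NULL); (Heidi, black, 7); (Heidi, red, 7); (Heidi, white, 7); (Nora, black, 7); (Nora, red, 7); (Nora, white, 7)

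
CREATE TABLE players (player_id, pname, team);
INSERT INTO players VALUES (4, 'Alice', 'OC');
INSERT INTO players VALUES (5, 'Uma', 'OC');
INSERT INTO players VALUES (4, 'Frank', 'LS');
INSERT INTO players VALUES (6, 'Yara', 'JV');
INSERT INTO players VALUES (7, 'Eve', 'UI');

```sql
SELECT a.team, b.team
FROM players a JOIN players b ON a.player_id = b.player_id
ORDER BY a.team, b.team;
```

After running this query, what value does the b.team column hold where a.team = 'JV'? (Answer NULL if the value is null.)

JV

INNER JOIN keeps only pairs where the ON condition holds.
Matching on a.player_id = b.player_id.
- a row (player_id=4): matches 2 b row(s) → 2 output row(s).
- a row (player_id=5): matches 1 b row(s) → 1 output row(s).
- a row (player_id=4): matches 2 b row(s) → 2 output row(s).
- a row (player_id=6): matches 1 b row(s) → 1 output row(s).
- a row (player_id=7): matches 1 b row(s) → 1 output row(s).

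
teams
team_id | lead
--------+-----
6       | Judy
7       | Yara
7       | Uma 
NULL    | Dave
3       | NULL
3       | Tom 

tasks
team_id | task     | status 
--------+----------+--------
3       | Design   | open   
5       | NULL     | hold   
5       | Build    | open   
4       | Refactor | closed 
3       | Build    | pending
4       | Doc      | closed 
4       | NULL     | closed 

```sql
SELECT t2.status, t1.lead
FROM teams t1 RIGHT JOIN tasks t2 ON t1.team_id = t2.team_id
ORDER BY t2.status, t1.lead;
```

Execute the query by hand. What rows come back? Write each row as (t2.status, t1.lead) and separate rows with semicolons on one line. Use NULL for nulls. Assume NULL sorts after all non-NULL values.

(closed, NULL); (closed, NULL); (closed, NULL); (hold, NULL); (open, Tom); (open, NULL); (open, NULL); (pending, Tom); (pending, NULL)

RIGHT JOIN keeps every row from `tasks`; unmatched rows get NULL for `teams`'s columns.
Matching on t1.team_id = t2.team_id. A NULL in a compared column never satisfies the condition.
Matched pairs: 4; unmatched t2 rows kept: 5.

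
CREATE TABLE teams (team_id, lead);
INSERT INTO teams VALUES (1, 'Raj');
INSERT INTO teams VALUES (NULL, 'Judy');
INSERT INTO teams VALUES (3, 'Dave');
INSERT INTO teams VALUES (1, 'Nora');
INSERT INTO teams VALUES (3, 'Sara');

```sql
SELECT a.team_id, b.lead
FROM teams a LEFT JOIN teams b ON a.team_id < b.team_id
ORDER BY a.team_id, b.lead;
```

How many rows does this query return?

LEFT JOIN keeps every row from `teams a`; unmatched rows get NULL for `teams b`'s columns.
Matching on a.team_id < b.team_id. A NULL in a compared column never satisfies the condition.
- a (team_id=1) pairs with 2 row(s) of b.
- a (team_id=NULL) has no partner → padded with NULL.
- a (team_id=3) has no partner → padded with NULL.
- a (team_id=1) pairs with 2 row(s) of b.
- a (team_id=3) has no partner → padded with NULL.
Total: 4 matched + 3 padded = 7 rows.

7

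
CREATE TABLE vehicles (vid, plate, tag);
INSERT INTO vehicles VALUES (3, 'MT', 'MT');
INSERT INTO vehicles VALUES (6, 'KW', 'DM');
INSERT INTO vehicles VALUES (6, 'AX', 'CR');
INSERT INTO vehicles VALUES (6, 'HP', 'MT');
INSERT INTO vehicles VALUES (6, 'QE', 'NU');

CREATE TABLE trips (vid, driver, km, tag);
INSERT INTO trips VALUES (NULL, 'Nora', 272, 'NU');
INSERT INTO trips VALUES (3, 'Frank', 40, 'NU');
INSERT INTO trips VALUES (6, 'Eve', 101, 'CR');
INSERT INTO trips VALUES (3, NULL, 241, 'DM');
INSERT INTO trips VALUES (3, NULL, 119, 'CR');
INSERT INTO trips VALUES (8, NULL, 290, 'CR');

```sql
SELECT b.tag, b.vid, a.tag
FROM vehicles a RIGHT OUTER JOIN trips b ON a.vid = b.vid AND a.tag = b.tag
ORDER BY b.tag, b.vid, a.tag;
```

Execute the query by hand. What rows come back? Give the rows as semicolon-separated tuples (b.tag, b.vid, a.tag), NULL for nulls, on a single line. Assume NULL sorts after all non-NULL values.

(CR, 3, NULL); (CR, 6, CR); (CR, 8, NULL); (DM, 3, NULL); (NU, 3, NULL); (NU, NULL, NULL)

RIGHT JOIN keeps every row from `trips`; unmatched rows get NULL for `vehicles`'s columns.
Matching on a.vid = b.vid AND a.tag = b.tag. A NULL in a compared column never satisfies the condition.
- a (vid=3, tag=MT) has no partner in b.
- a (vid=6, tag=DM) has no partner in b.
- a (vid=6, tag=CR) pairs with 1 row(s) of b.
- a (vid=6, tag=MT) has no partner in b.
- a (vid=6, tag=NU) has no partner in b.
- plus 5 unmatched b row(s), each kept with NULL a columns.
After projecting and ordering:
b.tag | b.vid | a.tag
CR | 3 | NULL
CR | 6 | CR
CR | 8 | NULL
DM | 3 | NULL
NU | 3 | NULL
NU | NULL | NULL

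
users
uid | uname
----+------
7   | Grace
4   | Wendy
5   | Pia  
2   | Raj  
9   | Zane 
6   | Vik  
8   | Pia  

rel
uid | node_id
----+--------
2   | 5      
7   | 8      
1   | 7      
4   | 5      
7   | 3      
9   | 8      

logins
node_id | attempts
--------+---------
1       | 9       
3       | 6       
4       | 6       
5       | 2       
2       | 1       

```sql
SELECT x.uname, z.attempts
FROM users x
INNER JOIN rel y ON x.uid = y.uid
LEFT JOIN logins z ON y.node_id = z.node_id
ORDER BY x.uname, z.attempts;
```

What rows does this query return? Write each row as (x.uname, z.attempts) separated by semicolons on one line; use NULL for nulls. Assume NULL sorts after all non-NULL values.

(Grace, 6); (Grace, NULL); (Raj, 2); (Wendy, 2); (Zane, NULL)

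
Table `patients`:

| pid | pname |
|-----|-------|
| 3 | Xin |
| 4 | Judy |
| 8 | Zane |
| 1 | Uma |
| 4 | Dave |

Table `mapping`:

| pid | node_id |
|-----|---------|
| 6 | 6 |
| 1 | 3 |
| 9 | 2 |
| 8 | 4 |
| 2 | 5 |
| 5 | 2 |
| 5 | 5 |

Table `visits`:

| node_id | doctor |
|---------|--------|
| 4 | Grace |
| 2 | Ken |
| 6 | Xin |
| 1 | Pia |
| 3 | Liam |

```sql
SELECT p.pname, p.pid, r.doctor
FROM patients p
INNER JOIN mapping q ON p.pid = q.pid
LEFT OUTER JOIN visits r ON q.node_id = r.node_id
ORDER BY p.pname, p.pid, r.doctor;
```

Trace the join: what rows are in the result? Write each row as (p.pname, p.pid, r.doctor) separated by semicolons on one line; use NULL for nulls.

Evaluate left to right. First `patients p INNER JOIN mapping q` on pid: 2 row(s).
Then LEFT JOIN `visits r` on node_id: each of those 2 rows is kept; rows whose q.node_id has no match in r get NULL for r's columns.

(Uma, 1, Liam); (Zane, 8, Grace)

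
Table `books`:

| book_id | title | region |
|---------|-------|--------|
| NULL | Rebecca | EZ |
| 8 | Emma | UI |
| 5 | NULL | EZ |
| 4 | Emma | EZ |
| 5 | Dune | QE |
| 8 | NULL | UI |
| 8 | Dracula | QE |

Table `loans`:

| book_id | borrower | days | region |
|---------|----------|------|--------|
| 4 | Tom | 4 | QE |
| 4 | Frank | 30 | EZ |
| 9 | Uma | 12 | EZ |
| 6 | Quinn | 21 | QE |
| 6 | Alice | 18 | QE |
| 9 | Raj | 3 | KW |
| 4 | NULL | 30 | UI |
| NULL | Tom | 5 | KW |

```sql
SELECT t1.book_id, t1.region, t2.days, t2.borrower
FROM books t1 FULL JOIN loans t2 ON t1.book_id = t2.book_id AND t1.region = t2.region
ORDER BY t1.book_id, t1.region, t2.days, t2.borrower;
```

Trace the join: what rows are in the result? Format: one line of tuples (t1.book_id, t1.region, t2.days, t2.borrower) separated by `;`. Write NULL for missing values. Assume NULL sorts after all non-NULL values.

(4, EZ, 30, Frank); (5, EZ, NULL, NULL); (5, QE, NULL, NULL); (8, QE, NULL, NULL); (8, UI, NULL, NULL); (8, UI, NULL, NULL); (NULL, EZ, NULL, NULL); (NULL, NULL, 3, Raj); (NULL, NULL, 4, Tom); (NULL, NULL, 5, Tom); (NULL, NULL, 12, Uma); (NULL, NULL, 18, Alice); (NULL, NULL, 21, Quinn); (NULL, NULL, 30, NULL)

FULL OUTER JOIN keeps every row from both sides; unmatched rows get NULL for the other side's columns.
Matching on t1.book_id = t2.book_id AND t1.region = t2.region. A NULL in a compared column never satisfies the condition.
Matched pairs: 1; unmatched t1 rows kept: 6; unmatched t2 rows kept: 7.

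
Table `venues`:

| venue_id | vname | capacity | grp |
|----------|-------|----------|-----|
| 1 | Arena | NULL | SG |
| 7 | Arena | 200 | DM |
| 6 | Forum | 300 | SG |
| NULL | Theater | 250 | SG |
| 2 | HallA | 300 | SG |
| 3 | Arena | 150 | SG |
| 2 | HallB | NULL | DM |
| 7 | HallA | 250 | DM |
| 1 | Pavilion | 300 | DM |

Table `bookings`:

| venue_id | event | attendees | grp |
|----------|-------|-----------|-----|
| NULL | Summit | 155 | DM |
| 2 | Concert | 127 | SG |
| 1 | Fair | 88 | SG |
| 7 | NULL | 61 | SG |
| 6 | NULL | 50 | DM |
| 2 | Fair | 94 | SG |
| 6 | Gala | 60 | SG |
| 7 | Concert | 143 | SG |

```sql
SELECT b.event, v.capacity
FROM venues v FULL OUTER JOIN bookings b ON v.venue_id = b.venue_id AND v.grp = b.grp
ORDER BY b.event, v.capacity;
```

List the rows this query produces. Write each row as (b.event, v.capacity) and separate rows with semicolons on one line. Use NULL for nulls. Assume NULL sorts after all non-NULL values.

FULL OUTER JOIN keeps every row from both sides; unmatched rows get NULL for the other side's columns.
Matching on v.venue_id = b.venue_id AND v.grp = b.grp. A NULL in a compared column never satisfies the condition.
- v row (venue_id=1, grp=SG): matches 1 b row(s) → 1 output row(s).
- v row (venue_id=7, grp=DM): no match → kept, b columns NULL.
- v row (venue_id=6, grp=SG): matches 1 b row(s) → 1 output row(s).
- v row (venue_id=NULL, grp=SG): no match → kept, b columns NULL.
- v row (venue_id=2, grp=SG): matches 2 b row(s) → 2 output row(s).
- v row (venue_id=3, grp=SG): no match → kept, b columns NULL.
- v row (venue_id=2, grp=DM): no match → kept, b columns NULL.
- v row (venue_id=7, grp=DM): no match → kept, b columns NULL.
- v row (venue_id=1, grp=DM): no match → kept, b columns NULL.
- 4 b row(s) had no v match → kept, v columns NULL.

(Concert, 300); (Concert, NULL); (Fair, 300); (Fair, NULL); (Gala, 300); (Summit, NULL); (NULL, 150); (NULL, 200); (NULL, 250); (NULL, 250); (NULL, 300); (NULL, NULL); (NULL, NULL); (NULL, NULL)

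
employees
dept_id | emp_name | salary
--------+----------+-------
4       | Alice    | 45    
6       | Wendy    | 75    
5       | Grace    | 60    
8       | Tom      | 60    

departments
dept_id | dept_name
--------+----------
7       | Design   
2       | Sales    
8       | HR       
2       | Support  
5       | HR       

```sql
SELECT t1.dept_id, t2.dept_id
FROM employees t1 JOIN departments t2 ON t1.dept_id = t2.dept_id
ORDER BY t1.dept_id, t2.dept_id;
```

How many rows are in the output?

2

INNER JOIN keeps only pairs where the ON condition holds.
Matching on t1.dept_id = t2.dept_id.
- t1 row (dept_id=4): no match → dropped.
- t1 row (dept_id=6): no match → dropped.
- t1 row (dept_id=5): matches 1 t2 row(s) → 1 output row(s).
- t1 row (dept_id=8): matches 1 t2 row(s) → 1 output row(s).
Total: 2 rows.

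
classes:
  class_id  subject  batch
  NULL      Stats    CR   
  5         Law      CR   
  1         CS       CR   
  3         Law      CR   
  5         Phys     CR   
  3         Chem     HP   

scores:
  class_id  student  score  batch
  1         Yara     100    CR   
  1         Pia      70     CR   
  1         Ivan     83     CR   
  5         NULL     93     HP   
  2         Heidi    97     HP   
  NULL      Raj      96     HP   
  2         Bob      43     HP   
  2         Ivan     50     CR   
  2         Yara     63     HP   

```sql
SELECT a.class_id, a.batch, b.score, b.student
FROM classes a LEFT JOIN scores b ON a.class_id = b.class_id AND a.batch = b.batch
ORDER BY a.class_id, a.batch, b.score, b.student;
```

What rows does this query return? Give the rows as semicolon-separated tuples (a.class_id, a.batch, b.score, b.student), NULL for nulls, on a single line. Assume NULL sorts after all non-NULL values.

(1, CR, 70, Pia); (1, CR, 83, Ivan); (1, CR, 100, Yara); (3, CR, NULL, NULL); (3, HP, NULL, NULL); (5, CR, NULL, NULL); (5, CR, NULL, NULL); (NULL, CR, NULL, NULL)

LEFT JOIN keeps every row from `classes`; unmatched rows get NULL for `scores`'s columns.
Matching on a.class_id = b.class_id AND a.batch = b.batch. A NULL in a compared column never satisfies the condition.
Matched pairs: 3; unmatched a rows kept: 5.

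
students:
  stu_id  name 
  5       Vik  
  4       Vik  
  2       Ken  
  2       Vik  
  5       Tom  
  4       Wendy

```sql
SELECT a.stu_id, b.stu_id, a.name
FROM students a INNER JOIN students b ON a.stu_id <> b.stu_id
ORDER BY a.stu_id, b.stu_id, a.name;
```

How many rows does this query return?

24

INNER JOIN keeps only pairs where the ON condition holds.
Matching on a.stu_id <> b.stu_id.
- a (stu_id=5) pairs with 4 row(s) of b.
- a (stu_id=4) pairs with 4 row(s) of b.
- a (stu_id=2) pairs with 4 row(s) of b.
- a (stu_id=2) pairs with 4 row(s) of b.
- a (stu_id=5) pairs with 4 row(s) of b.
- a (stu_id=4) pairs with 4 row(s) of b.
Total: 24 rows.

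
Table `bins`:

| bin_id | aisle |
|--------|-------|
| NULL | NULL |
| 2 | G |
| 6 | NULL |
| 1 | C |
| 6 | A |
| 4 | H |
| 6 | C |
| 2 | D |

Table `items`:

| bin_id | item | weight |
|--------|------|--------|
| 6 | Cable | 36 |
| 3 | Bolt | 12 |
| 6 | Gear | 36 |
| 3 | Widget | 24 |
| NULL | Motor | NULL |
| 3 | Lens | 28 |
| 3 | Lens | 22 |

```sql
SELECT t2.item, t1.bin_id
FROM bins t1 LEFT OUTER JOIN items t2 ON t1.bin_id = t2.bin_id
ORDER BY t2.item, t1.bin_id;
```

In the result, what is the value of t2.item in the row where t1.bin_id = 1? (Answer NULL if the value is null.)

NULL

LEFT JOIN keeps every row from `bins`; unmatched rows get NULL for `items`'s columns.
Matching on t1.bin_id = t2.bin_id. A NULL in a compared column never satisfies the condition.
- bin_id=NULL: no t2 row matches, row kept with t2 columns NULL.
- bin_id=2: no t2 row matches, row kept with t2 columns NULL.
- bin_id=6: 2 matching t2 row(s), so 2 row(s) emitted.
- bin_id=1: no t2 row matches, row kept with t2 columns NULL.
- bin_id=6: 2 matching t2 row(s), so 2 row(s) emitted.
- bin_id=4: no t2 row matches, row kept with t2 columns NULL.
- bin_id=6: 2 matching t2 row(s), so 2 row(s) emitted.
- bin_id=2: no t2 row matches, row kept with t2 columns NULL.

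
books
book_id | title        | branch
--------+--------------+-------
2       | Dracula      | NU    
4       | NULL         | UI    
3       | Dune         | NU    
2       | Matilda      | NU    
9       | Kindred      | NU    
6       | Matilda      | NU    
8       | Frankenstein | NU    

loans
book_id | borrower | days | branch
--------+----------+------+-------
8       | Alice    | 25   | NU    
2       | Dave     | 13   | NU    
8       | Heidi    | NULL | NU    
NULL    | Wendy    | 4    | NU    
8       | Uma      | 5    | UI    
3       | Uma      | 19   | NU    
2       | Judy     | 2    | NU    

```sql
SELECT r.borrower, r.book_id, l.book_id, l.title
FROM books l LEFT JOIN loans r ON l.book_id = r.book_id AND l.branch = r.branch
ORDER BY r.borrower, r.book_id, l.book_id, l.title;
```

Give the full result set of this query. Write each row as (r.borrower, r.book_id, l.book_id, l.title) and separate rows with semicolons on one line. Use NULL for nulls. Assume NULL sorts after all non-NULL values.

(Alice, 8, 8, Frankenstein); (Dave, 2, 2, Dracula); (Dave, 2, 2, Matilda); (Heidi, 8, 8, Frankenstein); (Judy, 2, 2, Dracula); (Judy, 2, 2, Matilda); (Uma, 3, 3, Dune); (NULL, NULL, 4, NULL); (NULL, NULL, 6, Matilda); (NULL, NULL, 9, Kindred)

LEFT JOIN keeps every row from `books`; unmatched rows get NULL for `loans`'s columns.
Matching on l.book_id = r.book_id AND l.branch = r.branch. A NULL in a compared column never satisfies the condition.
- l row (book_id=2, branch=NU): matches 2 r row(s) → 2 output row(s).
- l row (book_id=4, branch=UI): no match → kept, r columns NULL.
- l row (book_id=3, branch=NU): matches 1 r row(s) → 1 output row(s).
- l row (book_id=2, branch=NU): matches 2 r row(s) → 2 output row(s).
- l row (book_id=9, branch=NU): no match → kept, r columns NULL.
- l row (book_id=6, branch=NU): no match → kept, r columns NULL.
- l row (book_id=8, branch=NU): matches 2 r row(s) → 2 output row(s).
After projecting and ordering:
r.borrower | r.book_id | l.book_id | l.title
Alice | 8 | 8 | Frankenstein
Dave | 2 | 2 | Dracula
Dave | 2 | 2 | Matilda
Heidi | 8 | 8 | Frankenstein
Judy | 2 | 2 | Dracula
Judy | 2 | 2 | Matilda
Uma | 3 | 3 | Dune
NULL | NULL | 4 | NULL
NULL | NULL | 6 | Matilda
NULL | NULL | 9 | Kindred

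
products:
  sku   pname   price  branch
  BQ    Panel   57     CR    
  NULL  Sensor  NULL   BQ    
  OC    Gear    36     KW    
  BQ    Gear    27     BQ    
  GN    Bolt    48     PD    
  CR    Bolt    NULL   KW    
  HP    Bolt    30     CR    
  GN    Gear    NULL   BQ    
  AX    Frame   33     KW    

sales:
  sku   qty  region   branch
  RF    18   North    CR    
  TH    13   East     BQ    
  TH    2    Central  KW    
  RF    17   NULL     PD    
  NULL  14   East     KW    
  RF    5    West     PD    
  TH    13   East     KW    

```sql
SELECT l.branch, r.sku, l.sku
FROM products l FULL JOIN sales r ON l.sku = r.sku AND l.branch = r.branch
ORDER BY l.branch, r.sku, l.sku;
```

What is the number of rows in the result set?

16

FULL OUTER JOIN keeps every row from both sides; unmatched rows get NULL for the other side's columns.
Matching on l.sku = r.sku AND l.branch = r.branch. A NULL in a compared column never satisfies the condition.
Matched pairs: 0; unmatched l rows kept: 9; unmatched r rows kept: 7.
Total: 0 matched + 16 padded = 16 rows.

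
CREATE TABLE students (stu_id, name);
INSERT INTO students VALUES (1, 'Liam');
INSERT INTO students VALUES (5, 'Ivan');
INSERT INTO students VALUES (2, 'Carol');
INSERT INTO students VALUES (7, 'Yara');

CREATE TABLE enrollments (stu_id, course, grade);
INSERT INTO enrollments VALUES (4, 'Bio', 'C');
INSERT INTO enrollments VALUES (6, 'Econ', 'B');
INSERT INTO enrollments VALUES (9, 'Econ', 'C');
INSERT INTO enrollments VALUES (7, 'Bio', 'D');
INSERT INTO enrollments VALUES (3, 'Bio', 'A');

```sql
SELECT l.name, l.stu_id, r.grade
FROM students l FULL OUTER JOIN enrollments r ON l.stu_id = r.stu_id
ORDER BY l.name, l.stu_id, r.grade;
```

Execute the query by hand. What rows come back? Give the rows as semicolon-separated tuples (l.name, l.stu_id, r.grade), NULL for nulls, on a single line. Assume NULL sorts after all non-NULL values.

FULL OUTER JOIN keeps every row from both sides; unmatched rows get NULL for the other side's columns.
Matching on l.stu_id = r.stu_id.
- l row (stu_id=1): no match → kept, r columns NULL.
- l row (stu_id=5): no match → kept, r columns NULL.
- l row (stu_id=2): no match → kept, r columns NULL.
- l row (stu_id=7): matches 1 r row(s) → 1 output row(s).
- 4 r row(s) had no l match → kept, l columns NULL.
After projecting and ordering:
l.name | l.stu_id | r.grade
Carol | 2 | NULL
Ivan | 5 | NULL
Liam | 1 | NULL
Yara | 7 | D
NULL | NULL | A
NULL | NULL | B
NULL | NULL | C
NULL | NULL | C

(Carol, 2, NULL); (Ivan, 5, NULL); (Liam, 1, NULL); (Yara, 7, D); (NULL, NULL, A); (NULL, NULL, B); (NULL, NULL, C); (NULL, NULL, C)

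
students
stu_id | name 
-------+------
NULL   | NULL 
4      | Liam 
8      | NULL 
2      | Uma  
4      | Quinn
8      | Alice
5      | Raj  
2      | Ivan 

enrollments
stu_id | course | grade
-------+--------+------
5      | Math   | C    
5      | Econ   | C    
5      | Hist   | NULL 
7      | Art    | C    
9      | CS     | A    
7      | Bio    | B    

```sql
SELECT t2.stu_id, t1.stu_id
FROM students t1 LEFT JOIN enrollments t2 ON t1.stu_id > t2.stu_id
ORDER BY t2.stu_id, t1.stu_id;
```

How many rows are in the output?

LEFT JOIN keeps every row from `students`; unmatched rows get NULL for `enrollments`'s columns.
Matching on t1.stu_id > t2.stu_id. A NULL in a compared column never satisfies the condition.
Matched pairs: 10; unmatched t1 rows kept: 6.
Total: 10 matched + 6 padded = 16 rows.

16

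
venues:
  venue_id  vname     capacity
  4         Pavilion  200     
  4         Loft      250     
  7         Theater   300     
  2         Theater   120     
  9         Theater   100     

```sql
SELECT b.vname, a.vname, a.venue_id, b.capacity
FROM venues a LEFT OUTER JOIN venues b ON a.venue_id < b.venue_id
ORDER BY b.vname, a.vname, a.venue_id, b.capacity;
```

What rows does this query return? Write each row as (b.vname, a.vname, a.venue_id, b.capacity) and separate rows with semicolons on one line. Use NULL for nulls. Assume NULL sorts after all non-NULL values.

(Loft, Theater, 2, 250); (Pavilion, Theater, 2, 200); (Theater, Loft, 4, 100); (Theater, Loft, 4, 300); (Theater, Pavilion, 4, 100); (Theater, Pavilion, 4, 300); (Theater, Theater, 2, 100); (Theater, Theater, 2, 300); (Theater, Theater, 7, 100); (NULL, Theater, 9, NULL)

LEFT JOIN keeps every row from `venues a`; unmatched rows get NULL for `venues b`'s columns.
Matching on a.venue_id < b.venue_id.
- a (venue_id=4) pairs with 2 row(s) of b.
- a (venue_id=4) pairs with 2 row(s) of b.
- a (venue_id=7) pairs with 1 row(s) of b.
- a (venue_id=2) pairs with 4 row(s) of b.
- a (venue_id=9) has no partner → padded with NULL.
After projecting and ordering:
b.vname | a.vname | a.venue_id | b.capacity
Loft | Theater | 2 | 250
Pavilion | Theater | 2 | 200
Theater | Loft | 4 | 100
Theater | Loft | 4 | 300
Theater | Pavilion | 4 | 100
Theater | Pavilion | 4 | 300
Theater | Theater | 2 | 100
Theater | Theater | 2 | 300
Theater | Theater | 7 | 100
NULL | Theater | 9 | NULL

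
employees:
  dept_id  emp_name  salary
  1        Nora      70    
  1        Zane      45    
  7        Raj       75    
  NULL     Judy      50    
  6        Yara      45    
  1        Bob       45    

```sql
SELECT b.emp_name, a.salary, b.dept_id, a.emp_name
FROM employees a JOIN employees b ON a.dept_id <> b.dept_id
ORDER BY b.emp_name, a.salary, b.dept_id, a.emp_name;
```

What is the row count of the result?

14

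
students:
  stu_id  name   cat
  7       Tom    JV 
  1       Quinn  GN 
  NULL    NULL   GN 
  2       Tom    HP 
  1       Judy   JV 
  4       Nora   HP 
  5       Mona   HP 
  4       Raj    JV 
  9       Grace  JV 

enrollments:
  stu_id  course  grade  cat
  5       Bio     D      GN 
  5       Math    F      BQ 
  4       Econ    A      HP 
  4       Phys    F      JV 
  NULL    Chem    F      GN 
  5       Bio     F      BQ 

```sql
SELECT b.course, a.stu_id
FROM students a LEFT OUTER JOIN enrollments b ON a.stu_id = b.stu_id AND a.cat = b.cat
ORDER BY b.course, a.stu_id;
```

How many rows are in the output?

9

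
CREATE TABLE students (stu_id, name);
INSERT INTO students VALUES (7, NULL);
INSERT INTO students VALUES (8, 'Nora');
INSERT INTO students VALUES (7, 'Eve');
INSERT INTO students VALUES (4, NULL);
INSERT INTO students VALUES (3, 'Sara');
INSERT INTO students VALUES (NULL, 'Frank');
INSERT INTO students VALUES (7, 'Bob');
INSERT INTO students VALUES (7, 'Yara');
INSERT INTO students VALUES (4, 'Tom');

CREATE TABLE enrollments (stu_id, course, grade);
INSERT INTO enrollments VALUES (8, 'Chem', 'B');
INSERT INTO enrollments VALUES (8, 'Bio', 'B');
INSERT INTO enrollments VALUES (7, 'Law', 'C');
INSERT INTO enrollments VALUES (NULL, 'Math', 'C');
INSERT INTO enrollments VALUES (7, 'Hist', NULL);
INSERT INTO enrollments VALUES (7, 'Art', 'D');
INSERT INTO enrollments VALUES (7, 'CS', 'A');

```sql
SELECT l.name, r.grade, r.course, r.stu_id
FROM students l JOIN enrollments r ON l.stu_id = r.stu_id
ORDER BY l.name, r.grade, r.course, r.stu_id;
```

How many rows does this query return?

18

INNER JOIN keeps only pairs where the ON condition holds.
Matching on l.stu_id = r.stu_id. A NULL in a compared column never satisfies the condition.
Matched pairs: 18.
Total: 18 rows.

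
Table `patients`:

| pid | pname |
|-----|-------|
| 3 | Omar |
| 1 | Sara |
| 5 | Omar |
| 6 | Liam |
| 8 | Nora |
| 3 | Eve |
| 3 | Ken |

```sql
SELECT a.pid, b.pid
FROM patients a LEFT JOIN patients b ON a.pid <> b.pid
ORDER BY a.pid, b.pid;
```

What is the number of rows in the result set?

36

LEFT JOIN keeps every row from `patients a`; unmatched rows get NULL for `patients b`'s columns.
Matching on a.pid <> b.pid.
- a (pid=3) pairs with 4 row(s) of b.
- a (pid=1) pairs with 6 row(s) of b.
- a (pid=5) pairs with 6 row(s) of b.
- a (pid=6) pairs with 6 row(s) of b.
- a (pid=8) pairs with 6 row(s) of b.
- a (pid=3) pairs with 4 row(s) of b.
- a (pid=3) pairs with 4 row(s) of b.
Total: 36 rows.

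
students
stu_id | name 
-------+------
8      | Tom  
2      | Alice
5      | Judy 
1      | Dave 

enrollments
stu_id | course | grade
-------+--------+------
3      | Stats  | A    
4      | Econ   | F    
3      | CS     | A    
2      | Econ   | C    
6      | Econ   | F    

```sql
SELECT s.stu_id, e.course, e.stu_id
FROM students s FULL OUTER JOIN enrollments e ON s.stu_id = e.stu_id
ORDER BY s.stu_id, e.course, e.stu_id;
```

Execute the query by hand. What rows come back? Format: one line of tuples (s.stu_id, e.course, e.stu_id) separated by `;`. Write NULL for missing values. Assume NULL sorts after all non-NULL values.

(1, NULL, NULL); (2, Econ, 2); (5, NULL, NULL); (8, NULL, NULL); (NULL, CS, 3); (NULL, Econ, 4); (NULL, Econ, 6); (NULL, Stats, 3)

FULL OUTER JOIN keeps every row from both sides; unmatched rows get NULL for the other side's columns.
Matching on s.stu_id = e.stu_id.
- s (stu_id=8) has no partner → padded with NULL.
- s (stu_id=2) pairs with 1 row(s) of e.
- s (stu_id=5) has no partner → padded with NULL.
- s (stu_id=1) has no partner → padded with NULL.
- 4 e row(s) had no s match → kept, s columns NULL.
After projecting and ordering:
s.stu_id | e.course | e.stu_id
1 | NULL | NULL
2 | Econ | 2
5 | NULL | NULL
8 | NULL | NULL
NULL | CS | 3
NULL | Econ | 4
NULL | Econ | 6
NULL | Stats | 3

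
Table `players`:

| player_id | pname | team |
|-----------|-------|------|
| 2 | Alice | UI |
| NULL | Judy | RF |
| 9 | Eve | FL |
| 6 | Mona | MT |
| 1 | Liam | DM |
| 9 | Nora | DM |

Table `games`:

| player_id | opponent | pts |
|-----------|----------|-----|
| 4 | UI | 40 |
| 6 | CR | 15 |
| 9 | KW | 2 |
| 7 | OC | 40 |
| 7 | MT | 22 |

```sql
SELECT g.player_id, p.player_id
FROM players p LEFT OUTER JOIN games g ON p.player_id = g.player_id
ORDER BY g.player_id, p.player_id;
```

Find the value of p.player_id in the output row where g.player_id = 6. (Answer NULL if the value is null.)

LEFT JOIN keeps every row from `players`; unmatched rows get NULL for `games`'s columns.
Matching on p.player_id = g.player_id. A NULL in a compared column never satisfies the condition.
Matched pairs: 3; unmatched p rows kept: 3.

6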